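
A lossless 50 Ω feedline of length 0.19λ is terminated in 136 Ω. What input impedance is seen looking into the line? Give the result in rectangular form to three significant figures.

βl = 2π × 0.19 = 68.4°
tan(βl) = tan(68.4°) = 2.53
Z_in = Z_0·(Z_L + jZ_0·tanβl)/(Z_0 + jZ_L·tanβl)
     = 50·(136 + j126)/(50 + j343)

Z_in ≈ 20.8 − j16.8 Ω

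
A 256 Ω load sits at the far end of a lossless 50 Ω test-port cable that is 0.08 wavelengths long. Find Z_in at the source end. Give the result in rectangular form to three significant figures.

βl = 2π × 0.08 = 28.8°
tan(βl) = tan(28.8°) = 0.55
Z_in = Z_0·(Z_L + jZ_0·tanβl)/(Z_0 + jZ_L·tanβl)
     = 50·(256 + j27.5)/(50 + j141)

Z_in ≈ 37.4 − j77.7 Ω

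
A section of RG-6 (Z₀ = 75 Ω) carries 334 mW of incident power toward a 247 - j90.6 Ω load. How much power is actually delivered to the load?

|Γ| = |(172 − j90.6)/(322 − j90.6)| = 0.581
|Γ|² = 0.338
P_refl = |Γ|²·P_inc = 113 mW, P_del = (1 − |Γ|²)·P_inc = 221 mW

P_delivered ≈ 221 mW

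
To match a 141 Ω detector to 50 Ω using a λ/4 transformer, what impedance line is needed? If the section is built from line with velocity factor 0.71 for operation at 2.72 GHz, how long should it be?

Z_qwt = √(Z_0·R_L) = √(50 × 141) = √7050
λ = 0.71·c/f = 0.0783 m, so l = λ/4 = 0.0196 m

Z_qwt ≈ 84 Ω; length ≈ 1.96 cm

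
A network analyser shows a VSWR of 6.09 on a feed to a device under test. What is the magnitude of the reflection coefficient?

|Γ| = (S − 1)/(S + 1) = (6.09 − 1)/(6.09 + 1) = 5.09/7.09

|Γ| ≈ 0.718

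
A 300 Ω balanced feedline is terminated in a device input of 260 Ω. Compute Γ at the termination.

Γ = (Z_L − Z_0)/(Z_L + Z_0) = (260 − 300)/(260 + 300) = -40/560

Γ = -0.0714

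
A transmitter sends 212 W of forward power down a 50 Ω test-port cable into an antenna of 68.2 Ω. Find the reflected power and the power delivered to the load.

P_reflected ≈ 5.03 W; P_delivered ≈ 207 W

Γ = (68.2 − 50)/(68.2 + 50) = 0.154
|Γ|² = 0.0237
P_refl = |Γ|²·P_inc = 5.03 W, P_del = (1 − |Γ|²)·P_inc = 207 W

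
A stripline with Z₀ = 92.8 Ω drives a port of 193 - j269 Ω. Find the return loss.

Γ = (100.2 − j269)/(285.8 − j269), |Γ| = 0.731
RL = −20·log₁₀|Γ| = −20·log₁₀(0.731)

RL ≈ 2.72 dB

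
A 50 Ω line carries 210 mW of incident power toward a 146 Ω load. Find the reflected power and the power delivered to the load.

Γ = (146 − 50)/(146 + 50) = 0.49
|Γ|² = 0.24
P_refl = |Γ|²·P_inc = 50.4 mW, P_del = (1 − |Γ|²)·P_inc = 160 mW

P_reflected ≈ 50.4 mW; P_delivered ≈ 160 mW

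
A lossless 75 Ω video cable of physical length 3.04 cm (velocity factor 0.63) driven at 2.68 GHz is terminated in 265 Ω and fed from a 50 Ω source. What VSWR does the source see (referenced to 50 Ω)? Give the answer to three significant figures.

VSWR ≈ 4.8

λ = v/f = 0.63·c / 2.68 GHz = 0.0705 m
βl = 2π·l/λ = 2π × 0.431 = 155°
tan(βl) = -0.462
Z_in = Z_0·(Z_L + jZ_0·tanβl)/(Z_0 + jZ_L·tanβl) = 87.7 + j109 Ω
Γ_s = (Z_in − Z_s)/(Z_in + Z_s) = (37.7 + j109)/(138 + j109), |Γ_s| = 0.655
VSWR = (1 + |Γ_s|)/(1 − |Γ_s|)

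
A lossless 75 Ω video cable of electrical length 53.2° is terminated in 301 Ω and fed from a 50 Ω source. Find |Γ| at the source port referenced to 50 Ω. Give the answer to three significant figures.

tan(βl) = 1.34
Z_in = Z_0·(Z_L + jZ_0·tanβl)/(Z_0 + jZ_L·tanβl) = 28.2 − j50.9 Ω
Γ_s = (Z_in − Z_s)/(Z_in + Z_s) = (-21.8 − j50.9)/(78.2 − j50.9), |Γ_s| = 0.593

|Γ| ≈ 0.593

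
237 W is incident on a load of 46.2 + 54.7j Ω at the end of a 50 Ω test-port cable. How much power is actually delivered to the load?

|Γ| = |(-3.8 + j54.7)/(96.2 + j54.7)| = 0.495
|Γ|² = 0.246
P_refl = |Γ|²·P_inc = 58.2 W, P_del = (1 − |Γ|²)·P_inc = 179 W

P_delivered ≈ 179 W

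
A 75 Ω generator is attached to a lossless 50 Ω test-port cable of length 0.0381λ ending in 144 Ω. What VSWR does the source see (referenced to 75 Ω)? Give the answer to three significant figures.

βl = 2π × 0.0381 = 13.7°
tan(βl) = 0.244
Z_in = Z_0·(Z_L + jZ_0·tanβl)/(Z_0 + jZ_L·tanβl) = 102 − j59.6 Ω
Γ_s = (Z_in − Z_s)/(Z_in + Z_s) = (27.1 − j59.6)/(177 − j59.6), |Γ_s| = 0.35
VSWR = (1 + |Γ_s|)/(1 − |Γ_s|)

VSWR ≈ 2.08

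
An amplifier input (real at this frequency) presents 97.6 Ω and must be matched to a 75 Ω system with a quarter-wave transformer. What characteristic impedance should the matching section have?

Z_qwt = √(Z_0·R_L) = √(75 × 97.6) = √7320

Z_qwt ≈ 85.6 Ω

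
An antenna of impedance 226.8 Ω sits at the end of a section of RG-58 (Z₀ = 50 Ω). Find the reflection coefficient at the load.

Γ = 0.639

Γ = (Z_L − Z_0)/(Z_L + Z_0) = (226.8 − 50)/(226.8 + 50) = 176.8/276.8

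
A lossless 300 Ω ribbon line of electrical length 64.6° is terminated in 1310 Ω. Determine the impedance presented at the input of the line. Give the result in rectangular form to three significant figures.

Z_in ≈ 83.2 − j133 Ω

tan(βl) = tan(64.6°) = 2.11
Z_in = Z_0·(Z_L + jZ_0·tanβl)/(Z_0 + jZ_L·tanβl)
     = 300·(1310 + j632)/(300 + j2760)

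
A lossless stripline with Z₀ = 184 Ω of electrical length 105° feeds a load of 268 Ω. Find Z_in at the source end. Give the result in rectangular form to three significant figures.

tan(βl) = tan(105°) = -3.73
Z_in = Z_0·(Z_L + jZ_0·tanβl)/(Z_0 + jZ_L·tanβl)
     = 184·(268 − j687)/(184 − j1000)

Z_in ≈ 131 + j25.2 Ω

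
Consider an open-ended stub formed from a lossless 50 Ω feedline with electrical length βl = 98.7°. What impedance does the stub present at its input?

Z_in ≈ +j7.65 Ω

tan(βl) = -6.54
For an open-ended stub, Z_in = −jZ_0·cot(βl) = −jZ_0/tan(βl)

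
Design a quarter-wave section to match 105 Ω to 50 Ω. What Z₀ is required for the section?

Z_qwt ≈ 72.5 Ω

Z_qwt = √(Z_0·R_L) = √(50 × 105) = √5250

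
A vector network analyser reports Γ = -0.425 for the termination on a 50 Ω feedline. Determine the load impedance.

Z_L ≈ 20.2 Ω

Z_L = Z_0·(1 + Γ)/(1 − Γ) = 50·(0.575)/(1.43)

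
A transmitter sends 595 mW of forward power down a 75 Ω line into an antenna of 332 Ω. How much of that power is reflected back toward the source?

P_reflected ≈ 237 mW

Γ = (332 − 75)/(332 + 75) = 0.631
|Γ|² = 0.399
P_refl = |Γ|²·P_inc = 237 mW, P_del = (1 − |Γ|²)·P_inc = 358 mW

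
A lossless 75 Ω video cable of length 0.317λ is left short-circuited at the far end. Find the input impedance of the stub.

Z_in ≈ −j168 Ω

βl = 2π × 0.317 = 114°
tan(βl) = -2.23
For a short-circuited stub, Z_in = jZ_0·tan(βl)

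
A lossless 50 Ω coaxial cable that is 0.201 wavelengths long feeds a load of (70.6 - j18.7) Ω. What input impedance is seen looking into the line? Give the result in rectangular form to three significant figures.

Z_in ≈ 31.4 − j0.491 Ω

βl = 2π × 0.201 = 72.4°
tan(βl) = tan(72.4°) = 3.14
Z_in = Z_0·(Z_L + jZ_0·tanβl)/(Z_0 + jZ_L·tanβl)
     = 50·(70.6 + j139)/(109 + j222)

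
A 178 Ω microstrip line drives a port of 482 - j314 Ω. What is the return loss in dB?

RL ≈ 4.47 dB

Γ = (304 − j314)/(660 − j314), |Γ| = 0.598
RL = −20·log₁₀|Γ| = −20·log₁₀(0.598)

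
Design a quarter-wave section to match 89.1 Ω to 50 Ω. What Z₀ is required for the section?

Z_qwt ≈ 66.7 Ω

Z_qwt = √(Z_0·R_L) = √(50 × 89.1) = √4455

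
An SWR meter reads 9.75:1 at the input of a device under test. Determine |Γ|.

|Γ| ≈ 0.814

|Γ| = (S − 1)/(S + 1) = (9.75 − 1)/(9.75 + 1) = 8.75/10.8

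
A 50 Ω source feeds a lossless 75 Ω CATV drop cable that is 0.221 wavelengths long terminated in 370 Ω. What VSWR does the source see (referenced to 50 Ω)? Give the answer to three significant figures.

VSWR ≈ 3.43

βl = 2π × 0.221 = 79.6°
tan(βl) = 5.43
Z_in = Z_0·(Z_L + jZ_0·tanβl)/(Z_0 + jZ_L·tanβl) = 15.7 − j13.2 Ω
Γ_s = (Z_in − Z_s)/(Z_in + Z_s) = (-34.3 − j13.2)/(65.7 − j13.2), |Γ_s| = 0.549
VSWR = (1 + |Γ_s|)/(1 − |Γ_s|)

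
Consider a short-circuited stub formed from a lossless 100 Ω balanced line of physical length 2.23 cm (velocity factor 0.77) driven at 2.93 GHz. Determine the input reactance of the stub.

λ = v/f = 0.77·c / 2.93 GHz = 0.0788 m
βl = 2π·l/λ = 2π × 0.283 = 102°
tan(βl) = -4.78
For a short-circuited stub, Z_in = jZ_0·tan(βl)

X_in ≈ -478 Ω (capacitive)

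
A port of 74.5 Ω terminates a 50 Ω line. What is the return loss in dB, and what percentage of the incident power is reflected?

Γ = (74.5 − 50)/(74.5 + 50) = 0.197
RL = −20·log₁₀(0.197) = 14.1 dB
P_refl/P_inc = |Γ|² = 0.0387

RL ≈ 14.1 dB; 3.87% of incident power reflected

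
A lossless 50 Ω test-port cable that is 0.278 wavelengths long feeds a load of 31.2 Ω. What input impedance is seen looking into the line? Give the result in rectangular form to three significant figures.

Z_in ≈ 76.5 − j12.9 Ω

βl = 2π × 0.278 = 100°
tan(βl) = tan(100°) = -5.63
Z_in = Z_0·(Z_L + jZ_0·tanβl)/(Z_0 + jZ_L·tanβl)
     = 50·(31.2 − j281)/(50 − j176)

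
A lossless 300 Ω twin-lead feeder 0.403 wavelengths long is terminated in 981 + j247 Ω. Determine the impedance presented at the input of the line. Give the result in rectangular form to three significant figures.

Z_in ≈ 190 + j299 Ω

βl = 2π × 0.403 = 145°
tan(βl) = tan(145°) = -0.698
Z_in = Z_0·(Z_L + jZ_0·tanβl)/(Z_0 + jZ_L·tanβl)
     = 300·(981 + j37.6)/(472 − j685)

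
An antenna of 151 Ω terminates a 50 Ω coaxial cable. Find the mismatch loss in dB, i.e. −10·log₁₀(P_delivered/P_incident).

mismatch loss ≈ 1.26 dB

Γ = (151 − 50)/(151 + 50) = 0.502
|Γ|² = 0.252, so P_del/P_inc = 1 − |Γ|² = 0.748
ML = −10·log₁₀(1 − |Γ|²)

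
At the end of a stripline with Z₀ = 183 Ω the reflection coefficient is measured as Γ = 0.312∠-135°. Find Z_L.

Z_L = Z_0·(1 + Γ)/(1 − Γ) = 183·(0.779 − j0.221)/(1.22 + j0.221)

Z_L ≈ 107 − j52.5 Ω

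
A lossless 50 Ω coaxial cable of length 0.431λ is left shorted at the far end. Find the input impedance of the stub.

Z_in ≈ −j23.1 Ω

βl = 2π × 0.431 = 155°
tan(βl) = -0.463
For a shorted stub, Z_in = jZ_0·tan(βl)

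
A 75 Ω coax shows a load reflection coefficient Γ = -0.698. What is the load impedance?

Z_L ≈ 13.3 Ω

Z_L = Z_0·(1 + Γ)/(1 − Γ) = 75·(0.302)/(1.7)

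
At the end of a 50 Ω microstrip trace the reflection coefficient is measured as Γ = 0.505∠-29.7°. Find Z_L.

Z_L ≈ 98.6 − j66.2 Ω

Z_L = Z_0·(1 + Γ)/(1 − Γ) = 50·(1.44 − j0.25)/(0.561 + j0.25)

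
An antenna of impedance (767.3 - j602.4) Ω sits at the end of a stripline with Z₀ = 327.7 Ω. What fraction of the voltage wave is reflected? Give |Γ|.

|Γ| ≈ 0.597

Γ = (Z_L − Z_0)/(Z_L + Z_0) = (439.6 − j602.4)/(1095 − j602.4)
|Γ| = 746/1250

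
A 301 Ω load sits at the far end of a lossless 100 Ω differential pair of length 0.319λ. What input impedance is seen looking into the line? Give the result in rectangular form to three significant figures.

Z_in ≈ 39.4 + j40.2 Ω

βl = 2π × 0.319 = 115°
tan(βl) = tan(115°) = -2.16
Z_in = Z_0·(Z_L + jZ_0·tanβl)/(Z_0 + jZ_L·tanβl)
     = 100·(301 − j216)/(100 − j650)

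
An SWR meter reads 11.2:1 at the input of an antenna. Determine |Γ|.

|Γ| ≈ 0.836

|Γ| = (S − 1)/(S + 1) = (11.2 − 1)/(11.2 + 1) = 10.2/12.2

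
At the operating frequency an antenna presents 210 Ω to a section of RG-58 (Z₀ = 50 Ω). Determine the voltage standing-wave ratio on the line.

VSWR ≈ 4.2

For a purely resistive load, VSWR = R_L/Z_0 or Z_0/R_L (whichever > 1) = 210/50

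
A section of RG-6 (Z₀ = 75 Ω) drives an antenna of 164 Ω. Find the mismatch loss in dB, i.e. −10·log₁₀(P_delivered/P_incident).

Γ = (164 − 75)/(164 + 75) = 0.372
|Γ|² = 0.139, so P_del/P_inc = 1 − |Γ|² = 0.861
ML = −10·log₁₀(1 − |Γ|²)

mismatch loss ≈ 0.648 dB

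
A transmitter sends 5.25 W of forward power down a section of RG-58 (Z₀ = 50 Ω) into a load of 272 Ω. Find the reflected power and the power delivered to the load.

Γ = (272 − 50)/(272 + 50) = 0.689
|Γ|² = 0.475
P_refl = |Γ|²·P_inc = 2.5 W, P_del = (1 − |Γ|²)·P_inc = 2.75 W

P_reflected ≈ 2.5 W; P_delivered ≈ 2.75 W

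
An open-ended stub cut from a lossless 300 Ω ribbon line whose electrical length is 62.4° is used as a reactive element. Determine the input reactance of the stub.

X_in ≈ -157 Ω (capacitive)

tan(βl) = 1.91
For an open-ended stub, Z_in = −jZ_0·cot(βl) = −jZ_0/tan(βl)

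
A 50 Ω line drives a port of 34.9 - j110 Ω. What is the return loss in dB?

Γ = (-15.1 − j110)/(84.9 − j110), |Γ| = 0.799
RL = −20·log₁₀|Γ| = −20·log₁₀(0.799)

RL ≈ 1.95 dB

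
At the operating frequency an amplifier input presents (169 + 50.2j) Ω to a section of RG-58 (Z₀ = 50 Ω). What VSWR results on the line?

Γ = (Z_L − Z_0)/(Z_L + Z_0) = (119 + j50.2)/(219 + j50.2)
|Γ| = 129/225 = 0.575
VSWR = (1 + |Γ|)/(1 − |Γ|) = 1.57/0.425

VSWR ≈ 3.7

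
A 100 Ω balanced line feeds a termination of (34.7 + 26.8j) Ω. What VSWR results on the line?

Γ = (Z_L − Z_0)/(Z_L + Z_0) = (-65.3 + j26.8)/(134.7 + j26.8)
|Γ| = 70.6/137 = 0.514
VSWR = (1 + |Γ|)/(1 − |Γ|) = 1.51/0.486

VSWR ≈ 3.11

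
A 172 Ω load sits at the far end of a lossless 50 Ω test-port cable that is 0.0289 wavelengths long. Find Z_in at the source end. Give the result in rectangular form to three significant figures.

Z_in ≈ 127 − j71.1 Ω

βl = 2π × 0.0289 = 10.4°
tan(βl) = tan(10.4°) = 0.184
Z_in = Z_0·(Z_L + jZ_0·tanβl)/(Z_0 + jZ_L·tanβl)
     = 50·(172 + j9.18)/(50 + j31.6)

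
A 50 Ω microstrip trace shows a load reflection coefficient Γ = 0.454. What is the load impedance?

Z_L = Z_0·(1 + Γ)/(1 − Γ) = 50·(1.45)/(0.546)

Z_L ≈ 133 Ω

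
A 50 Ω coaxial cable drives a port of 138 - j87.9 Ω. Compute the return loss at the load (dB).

Γ = (88 − j87.9)/(188 − j87.9), |Γ| = 0.599
RL = −20·log₁₀|Γ| = −20·log₁₀(0.599)

RL ≈ 4.45 dB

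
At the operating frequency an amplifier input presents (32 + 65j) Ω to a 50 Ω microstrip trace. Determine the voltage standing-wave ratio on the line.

VSWR ≈ 4.63

Γ = (Z_L − Z_0)/(Z_L + Z_0) = (-18 + j65)/(82 + j65)
|Γ| = 67.4/105 = 0.645
VSWR = (1 + |Γ|)/(1 − |Γ|) = 1.64/0.355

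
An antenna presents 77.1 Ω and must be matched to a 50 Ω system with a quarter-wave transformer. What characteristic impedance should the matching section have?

Z_qwt ≈ 62.1 Ω

Z_qwt = √(Z_0·R_L) = √(50 × 77.1) = √3855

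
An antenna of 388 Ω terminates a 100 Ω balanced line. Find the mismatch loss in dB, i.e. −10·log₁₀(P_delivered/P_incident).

Γ = (388 − 100)/(388 + 100) = 0.59
|Γ|² = 0.348, so P_del/P_inc = 1 − |Γ|² = 0.652
ML = −10·log₁₀(1 − |Γ|²)

mismatch loss ≈ 1.86 dB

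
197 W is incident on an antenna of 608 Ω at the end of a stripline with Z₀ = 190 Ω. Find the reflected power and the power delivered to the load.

Γ = (608 − 190)/(608 + 190) = 0.524
|Γ|² = 0.274
P_refl = |Γ|²·P_inc = 54.1 W, P_del = (1 − |Γ|²)·P_inc = 143 W

P_reflected ≈ 54.1 W; P_delivered ≈ 143 W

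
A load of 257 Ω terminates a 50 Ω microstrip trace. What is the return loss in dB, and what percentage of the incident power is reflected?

RL ≈ 3.42 dB; 45.5% of incident power reflected

Γ = (257 − 50)/(257 + 50) = 0.674
RL = −20·log₁₀(0.674) = 3.42 dB
P_refl/P_inc = |Γ|² = 0.455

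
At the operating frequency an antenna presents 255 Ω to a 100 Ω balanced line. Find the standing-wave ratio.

VSWR ≈ 2.55

Γ = (255 − 100)/(255 + 100) = 0.437
VSWR = (1 + 0.437)/(1 − 0.437)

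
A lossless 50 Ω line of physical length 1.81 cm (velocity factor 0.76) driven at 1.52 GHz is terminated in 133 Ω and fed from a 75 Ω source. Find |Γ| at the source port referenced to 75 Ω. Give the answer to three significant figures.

λ = v/f = 0.76·c / 1.52 GHz = 0.15 m
βl = 2π·l/λ = 2π × 0.121 = 43.4°
tan(βl) = 0.947
Z_in = Z_0·(Z_L + jZ_0·tanβl)/(Z_0 + jZ_L·tanβl) = 34.3 − j39.2 Ω
Γ_s = (Z_in − Z_s)/(Z_in + Z_s) = (-40.7 − j39.2)/(109 − j39.2), |Γ_s| = 0.486

|Γ| ≈ 0.486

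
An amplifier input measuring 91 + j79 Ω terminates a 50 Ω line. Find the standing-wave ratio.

VSWR ≈ 3.45

Γ = (Z_L − Z_0)/(Z_L + Z_0) = (41 + j79)/(141 + j79)
|Γ| = 89/162 = 0.551
VSWR = (1 + |Γ|)/(1 − |Γ|) = 1.55/0.449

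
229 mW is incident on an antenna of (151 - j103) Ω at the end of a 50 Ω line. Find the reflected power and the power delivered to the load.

|Γ| = |(101 − j103)/(201 − j103)| = 0.639
|Γ|² = 0.408
P_refl = |Γ|²·P_inc = 93.4 mW, P_del = (1 − |Γ|²)·P_inc = 136 mW

P_reflected ≈ 93.4 mW; P_delivered ≈ 136 mW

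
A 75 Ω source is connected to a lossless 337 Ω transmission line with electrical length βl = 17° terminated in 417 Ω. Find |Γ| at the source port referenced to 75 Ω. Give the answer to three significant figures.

tan(βl) = 0.306
Z_in = Z_0·(Z_L + jZ_0·tanβl)/(Z_0 + jZ_L·tanβl) = 399 − j47.9 Ω
Γ_s = (Z_in − Z_s)/(Z_in + Z_s) = (324 − j47.9)/(474 − j47.9), |Γ_s| = 0.687

|Γ| ≈ 0.687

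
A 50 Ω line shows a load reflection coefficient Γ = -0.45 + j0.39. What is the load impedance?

Z_L = Z_0·(1 + Γ)/(1 − Γ) = 50·(0.55 + j0.39)/(1.45 − j0.39)

Z_L ≈ 14.3 + j17.3 Ω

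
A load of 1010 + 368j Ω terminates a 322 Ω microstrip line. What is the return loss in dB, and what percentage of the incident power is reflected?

RL ≈ 4.97 dB; 31.9% of incident power reflected

Γ = (688 + j368)/(1332 + j368), |Γ| = 0.565
RL = −20·log₁₀(0.565) = 4.97 dB
P_refl/P_inc = |Γ|² = 0.319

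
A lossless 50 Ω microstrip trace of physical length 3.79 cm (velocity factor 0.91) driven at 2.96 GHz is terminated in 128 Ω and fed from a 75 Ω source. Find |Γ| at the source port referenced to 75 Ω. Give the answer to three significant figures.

λ = v/f = 0.91·c / 2.96 GHz = 0.0922 m
βl = 2π·l/λ = 2π × 0.411 = 148°
tan(βl) = -0.626
Z_in = Z_0·(Z_L + jZ_0·tanβl)/(Z_0 + jZ_L·tanβl) = 49.9 + j48.7 Ω
Γ_s = (Z_in − Z_s)/(Z_in + Z_s) = (-25.1 + j48.7)/(125 + j48.7), |Γ_s| = 0.409

|Γ| ≈ 0.409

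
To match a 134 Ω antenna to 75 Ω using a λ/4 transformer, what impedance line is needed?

Z_qwt ≈ 100 Ω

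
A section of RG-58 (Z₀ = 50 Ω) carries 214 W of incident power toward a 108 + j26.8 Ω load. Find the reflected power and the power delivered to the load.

|Γ| = |(58 + j26.8)/(158 + j26.8)| = 0.399
|Γ|² = 0.159
P_refl = |Γ|²·P_inc = 34 W, P_del = (1 − |Γ|²)·P_inc = 180 W

P_reflected ≈ 34 W; P_delivered ≈ 180 W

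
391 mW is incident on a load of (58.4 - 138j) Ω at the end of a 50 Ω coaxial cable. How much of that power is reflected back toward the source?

P_reflected ≈ 243 mW

|Γ| = |(8.4 − j138)/(108.4 − j138)| = 0.788
|Γ|² = 0.621
P_refl = |Γ|²·P_inc = 243 mW, P_del = (1 − |Γ|²)·P_inc = 148 mW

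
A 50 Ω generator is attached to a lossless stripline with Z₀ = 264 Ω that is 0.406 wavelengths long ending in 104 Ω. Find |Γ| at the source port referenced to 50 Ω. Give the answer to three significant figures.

|Γ| ≈ 0.705

βl = 2π × 0.406 = 146°
tan(βl) = -0.67
Z_in = Z_0·(Z_L + jZ_0·tanβl)/(Z_0 + jZ_L·tanβl) = 141 − j140 Ω
Γ_s = (Z_in − Z_s)/(Z_in + Z_s) = (90.9 − j140)/(191 − j140), |Γ_s| = 0.705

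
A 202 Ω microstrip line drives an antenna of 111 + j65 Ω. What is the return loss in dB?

RL ≈ 9.12 dB

Γ = (-91 + j65)/(313 + j65), |Γ| = 0.35
RL = −20·log₁₀|Γ| = −20·log₁₀(0.35)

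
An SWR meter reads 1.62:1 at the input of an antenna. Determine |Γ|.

|Γ| = (S − 1)/(S + 1) = (1.62 − 1)/(1.62 + 1) = 0.62/2.62

|Γ| ≈ 0.237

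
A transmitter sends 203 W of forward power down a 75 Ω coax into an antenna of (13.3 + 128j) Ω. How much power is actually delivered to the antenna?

|Γ| = |(-61.7 + j128)/(88.3 + j128)| = 0.914
|Γ|² = 0.835
P_refl = |Γ|²·P_inc = 170 W, P_del = (1 − |Γ|²)·P_inc = 33.5 W

P_delivered ≈ 33.5 W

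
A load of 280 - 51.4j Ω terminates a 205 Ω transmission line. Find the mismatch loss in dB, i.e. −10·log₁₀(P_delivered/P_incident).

mismatch loss ≈ 0.154 dB

Γ = (75 − j51.4)/(485 − j51.4), |Γ| = 0.186
|Γ|² = 0.0348, so P_del/P_inc = 1 − |Γ|² = 0.965
ML = −10·log₁₀(1 − |Γ|²)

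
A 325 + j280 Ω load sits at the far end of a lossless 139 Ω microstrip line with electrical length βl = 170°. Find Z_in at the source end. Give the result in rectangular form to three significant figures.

tan(βl) = tan(170°) = -0.176
Z_in = Z_0·(Z_L + jZ_0·tanβl)/(Z_0 + jZ_L·tanβl)
     = 139·(325 + j255)/(188 − j57.3)

Z_in ≈ 167 + j239 Ω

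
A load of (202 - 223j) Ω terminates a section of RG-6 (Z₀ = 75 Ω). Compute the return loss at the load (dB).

RL ≈ 2.83 dB

Γ = (127 − j223)/(277 − j223), |Γ| = 0.722
RL = −20·log₁₀|Γ| = −20·log₁₀(0.722)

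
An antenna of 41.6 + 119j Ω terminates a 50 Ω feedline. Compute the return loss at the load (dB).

RL ≈ 2 dB

Γ = (-8.4 + j119)/(91.6 + j119), |Γ| = 0.794
RL = −20·log₁₀|Γ| = −20·log₁₀(0.794)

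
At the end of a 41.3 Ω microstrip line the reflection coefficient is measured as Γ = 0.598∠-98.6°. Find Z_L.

Z_L ≈ 17.3 − j31.8 Ω

Z_L = Z_0·(1 + Γ)/(1 − Γ) = 41.3·(0.911 − j0.591)/(1.09 + j0.591)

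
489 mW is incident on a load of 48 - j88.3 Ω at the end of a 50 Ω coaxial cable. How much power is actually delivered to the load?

|Γ| = |(-2 − j88.3)/(98 − j88.3)| = 0.67
|Γ|² = 0.448
P_refl = |Γ|²·P_inc = 219 mW, P_del = (1 − |Γ|²)·P_inc = 270 mW

P_delivered ≈ 270 mW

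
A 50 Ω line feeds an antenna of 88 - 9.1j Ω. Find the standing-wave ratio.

VSWR ≈ 1.79

Γ = (Z_L − Z_0)/(Z_L + Z_0) = (38 − j9.1)/(138 − j9.1)
|Γ| = 39.1/138 = 0.283
VSWR = (1 + |Γ|)/(1 − |Γ|) = 1.28/0.717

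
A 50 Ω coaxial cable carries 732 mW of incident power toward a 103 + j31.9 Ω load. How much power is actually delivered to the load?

P_delivered ≈ 617 mW

|Γ| = |(53 + j31.9)/(153 + j31.9)| = 0.396
|Γ|² = 0.157
P_refl = |Γ|²·P_inc = 115 mW, P_del = (1 − |Γ|²)·P_inc = 617 mW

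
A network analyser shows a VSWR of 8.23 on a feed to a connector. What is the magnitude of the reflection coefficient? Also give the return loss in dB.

|Γ| = (S − 1)/(S + 1) = (8.23 − 1)/(8.23 + 1) = 7.23/9.23
RL = −20·log₁₀|Γ| = −20·log₁₀(0.783)

|Γ| ≈ 0.783; return loss ≈ 2.12 dB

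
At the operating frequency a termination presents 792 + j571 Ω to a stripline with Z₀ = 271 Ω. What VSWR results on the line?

VSWR ≈ 4.56

Γ = (Z_L − Z_0)/(Z_L + Z_0) = (521 + j571)/(1063 + j571)
|Γ| = 773/1210 = 0.641
VSWR = (1 + |Γ|)/(1 − |Γ|) = 1.64/0.359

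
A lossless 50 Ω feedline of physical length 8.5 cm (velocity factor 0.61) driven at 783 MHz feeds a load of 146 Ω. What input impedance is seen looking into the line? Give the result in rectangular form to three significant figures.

λ = v/f = 0.61·c / 783 MHz = 0.234 m
βl = 2π·l/λ = 2π × 0.364 = 131°
tan(βl) = tan(131°) = -1.15
Z_in = Z_0·(Z_L + jZ_0·tanβl)/(Z_0 + jZ_L·tanβl)
     = 50·(146 − j57.7)/(50 − j168)

Z_in ≈ 27.6 + j35.2 Ω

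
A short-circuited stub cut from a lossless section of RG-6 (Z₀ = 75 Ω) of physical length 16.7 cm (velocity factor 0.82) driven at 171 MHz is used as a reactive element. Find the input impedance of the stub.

Z_in ≈ +j67 Ω

λ = v/f = 0.82·c / 171 MHz = 1.44 m
βl = 2π·l/λ = 2π × 0.116 = 41.8°
tan(βl) = 0.894
For a short-circuited stub, Z_in = jZ_0·tan(βl)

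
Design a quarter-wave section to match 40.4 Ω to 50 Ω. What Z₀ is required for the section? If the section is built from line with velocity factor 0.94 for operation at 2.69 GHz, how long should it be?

Z_qwt = √(Z_0·R_L) = √(50 × 40.4) = √2020
λ = 0.94·c/f = 0.105 m, so l = λ/4 = 0.0262 m

Z_qwt ≈ 44.9 Ω; length ≈ 2.62 cm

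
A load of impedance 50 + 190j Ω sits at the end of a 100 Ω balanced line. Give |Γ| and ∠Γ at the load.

Γ ≈ 0.812 ∠ 53°

Γ = (Z_L − Z_0)/(Z_L + Z_0) = (-50 + j190)/(150 + j190)
|Γ| = 196/242 = 0.812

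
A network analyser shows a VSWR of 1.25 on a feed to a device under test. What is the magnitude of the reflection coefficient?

|Γ| = (S − 1)/(S + 1) = (1.25 − 1)/(1.25 + 1) = 0.25/2.25

|Γ| ≈ 0.111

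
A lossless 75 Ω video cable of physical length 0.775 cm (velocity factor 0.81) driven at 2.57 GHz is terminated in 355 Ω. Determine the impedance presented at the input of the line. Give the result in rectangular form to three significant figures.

Z_in ≈ 57.3 − j111 Ω

λ = v/f = 0.81·c / 2.57 GHz = 0.0946 m
βl = 2π·l/λ = 2π × 0.082 = 29.5°
tan(βl) = tan(29.5°) = 0.566
Z_in = Z_0·(Z_L + jZ_0·tanβl)/(Z_0 + jZ_L·tanβl)
     = 75·(355 + j42.4)/(75 + j201)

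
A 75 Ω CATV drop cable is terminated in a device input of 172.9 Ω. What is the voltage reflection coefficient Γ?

Γ = 0.395

Γ = (Z_L − Z_0)/(Z_L + Z_0) = (172.9 − 75)/(172.9 + 75) = 97.9/247.9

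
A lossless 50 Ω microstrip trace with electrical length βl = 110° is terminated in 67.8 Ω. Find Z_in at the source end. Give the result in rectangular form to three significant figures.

tan(βl) = tan(110°) = -2.75
Z_in = Z_0·(Z_L + jZ_0·tanβl)/(Z_0 + jZ_L·tanβl)
     = 50·(67.8 − j137)/(50 − j186)

Z_in ≈ 39 + j7.74 Ω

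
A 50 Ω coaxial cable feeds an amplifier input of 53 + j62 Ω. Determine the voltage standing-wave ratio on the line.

VSWR ≈ 3.13

Γ = (Z_L − Z_0)/(Z_L + Z_0) = (3 + j62)/(103 + j62)
|Γ| = 62.1/120 = 0.516
VSWR = (1 + |Γ|)/(1 − |Γ|) = 1.52/0.484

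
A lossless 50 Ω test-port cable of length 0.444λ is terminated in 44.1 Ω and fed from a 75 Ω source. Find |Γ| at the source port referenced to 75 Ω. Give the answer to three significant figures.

|Γ| ≈ 0.249

βl = 2π × 0.444 = 160°
tan(βl) = -0.367
Z_in = Z_0·(Z_L + jZ_0·tanβl)/(Z_0 + jZ_L·tanβl) = 45.3 − j3.69 Ω
Γ_s = (Z_in − Z_s)/(Z_in + Z_s) = (-29.7 − j3.69)/(120 − j3.69), |Γ_s| = 0.249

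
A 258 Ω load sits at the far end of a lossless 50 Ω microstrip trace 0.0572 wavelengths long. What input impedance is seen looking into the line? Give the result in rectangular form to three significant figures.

βl = 2π × 0.0572 = 20.6°
tan(βl) = tan(20.6°) = 0.376
Z_in = Z_0·(Z_L + jZ_0·tanβl)/(Z_0 + jZ_L·tanβl)
     = 50·(258 + j18.8)/(50 + j96.9)

Z_in ≈ 61.9 − j101 Ω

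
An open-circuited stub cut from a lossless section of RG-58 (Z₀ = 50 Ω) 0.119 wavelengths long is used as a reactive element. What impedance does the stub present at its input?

βl = 2π × 0.119 = 42.8°
tan(βl) = 0.927
For an open-circuited stub, Z_in = −jZ_0·cot(βl) = −jZ_0/tan(βl)

Z_in ≈ −j53.9 Ω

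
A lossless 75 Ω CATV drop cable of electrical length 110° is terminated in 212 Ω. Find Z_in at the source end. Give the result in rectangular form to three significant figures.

tan(βl) = tan(110°) = -2.75
Z_in = Z_0·(Z_L + jZ_0·tanβl)/(Z_0 + jZ_L·tanβl)
     = 75·(212 − j206)/(75 − j582)

Z_in ≈ 29.6 + j23.5 Ω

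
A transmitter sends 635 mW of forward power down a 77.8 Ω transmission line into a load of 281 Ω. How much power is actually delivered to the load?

Γ = (281 − 77.8)/(281 + 77.8) = 0.566
|Γ|² = 0.321
P_refl = |Γ|²·P_inc = 204 mW, P_del = (1 − |Γ|²)·P_inc = 431 mW

P_delivered ≈ 431 mW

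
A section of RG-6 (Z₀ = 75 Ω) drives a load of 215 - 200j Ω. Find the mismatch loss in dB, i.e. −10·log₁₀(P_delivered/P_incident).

Γ = (140 − j200)/(290 − j200), |Γ| = 0.693
|Γ|² = 0.48, so P_del/P_inc = 1 − |Γ|² = 0.52
ML = −10·log₁₀(1 − |Γ|²)

mismatch loss ≈ 2.84 dB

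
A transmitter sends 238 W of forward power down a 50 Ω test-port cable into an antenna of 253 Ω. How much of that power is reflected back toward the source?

Γ = (253 − 50)/(253 + 50) = 0.67
|Γ|² = 0.449
P_refl = |Γ|²·P_inc = 107 W, P_del = (1 − |Γ|²)·P_inc = 131 W

P_reflected ≈ 107 W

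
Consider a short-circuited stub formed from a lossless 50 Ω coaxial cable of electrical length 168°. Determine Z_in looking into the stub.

tan(βl) = -0.213
For a short-circuited stub, Z_in = jZ_0·tan(βl)

Z_in ≈ −j10.6 Ω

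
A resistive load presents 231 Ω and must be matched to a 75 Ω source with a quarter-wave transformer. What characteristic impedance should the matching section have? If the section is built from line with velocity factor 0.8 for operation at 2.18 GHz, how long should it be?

Z_qwt = √(Z_0·R_L) = √(75 × 231) = √17320
λ = 0.8·c/f = 0.11 m, so l = λ/4 = 0.0275 m

Z_qwt ≈ 132 Ω; length ≈ 2.75 cm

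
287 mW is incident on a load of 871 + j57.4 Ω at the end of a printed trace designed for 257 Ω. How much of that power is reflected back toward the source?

P_reflected ≈ 85.6 mW

|Γ| = |(614 + j57.4)/(1128 + j57.4)| = 0.546
|Γ|² = 0.298
P_refl = |Γ|²·P_inc = 85.6 mW, P_del = (1 − |Γ|²)·P_inc = 201 mW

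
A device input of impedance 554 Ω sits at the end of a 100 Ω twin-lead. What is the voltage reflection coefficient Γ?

Γ = (Z_L − Z_0)/(Z_L + Z_0) = (554 − 100)/(554 + 100) = 454/654

Γ = 0.694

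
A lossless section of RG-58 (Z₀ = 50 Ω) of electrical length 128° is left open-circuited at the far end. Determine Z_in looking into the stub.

tan(βl) = -1.28
For an open-circuited stub, Z_in = −jZ_0·cot(βl) = −jZ_0/tan(βl)

Z_in ≈ +j39.1 Ω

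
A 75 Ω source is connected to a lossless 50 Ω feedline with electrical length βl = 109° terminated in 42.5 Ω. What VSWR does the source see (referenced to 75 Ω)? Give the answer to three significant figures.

VSWR ≈ 1.34

tan(βl) = -2.9
Z_in = Z_0·(Z_L + jZ_0·tanβl)/(Z_0 + jZ_L·tanβl) = 56.5 − j5.68 Ω
Γ_s = (Z_in − Z_s)/(Z_in + Z_s) = (-18.5 − j5.68)/(132 − j5.68), |Γ_s| = 0.147
VSWR = (1 + |Γ_s|)/(1 − |Γ_s|)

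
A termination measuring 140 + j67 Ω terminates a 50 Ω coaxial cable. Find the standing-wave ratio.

VSWR ≈ 3.51

Γ = (Z_L − Z_0)/(Z_L + Z_0) = (90 + j67)/(190 + j67)
|Γ| = 112/201 = 0.557
VSWR = (1 + |Γ|)/(1 − |Γ|) = 1.56/0.443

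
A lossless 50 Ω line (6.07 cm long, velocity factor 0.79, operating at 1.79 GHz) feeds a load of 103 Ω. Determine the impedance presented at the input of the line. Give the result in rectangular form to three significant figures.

λ = v/f = 0.79·c / 1.79 GHz = 0.132 m
βl = 2π·l/λ = 2π × 0.458 = 165°
tan(βl) = tan(165°) = -0.267
Z_in = Z_0·(Z_L + jZ_0·tanβl)/(Z_0 + jZ_L·tanβl)
     = 50·(103 − j13.4)/(50 − j27.5)

Z_in ≈ 84.7 + j33.3 Ω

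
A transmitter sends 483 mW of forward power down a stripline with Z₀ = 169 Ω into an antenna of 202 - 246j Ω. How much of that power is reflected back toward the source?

P_reflected ≈ 150 mW

|Γ| = |(33 − j246)/(371 − j246)| = 0.558
|Γ|² = 0.311
P_refl = |Γ|²·P_inc = 150 mW, P_del = (1 − |Γ|²)·P_inc = 333 mW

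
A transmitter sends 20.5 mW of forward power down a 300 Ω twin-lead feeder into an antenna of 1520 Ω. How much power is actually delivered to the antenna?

Γ = (1520 − 300)/(1520 + 300) = 0.67
|Γ|² = 0.449
P_refl = |Γ|²·P_inc = 9.21 mW, P_del = (1 − |Γ|²)·P_inc = 11.3 mW

P_delivered ≈ 11.3 mW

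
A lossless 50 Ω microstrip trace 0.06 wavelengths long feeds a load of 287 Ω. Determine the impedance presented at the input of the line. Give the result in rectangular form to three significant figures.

βl = 2π × 0.06 = 21.6°
tan(βl) = tan(21.6°) = 0.396
Z_in = Z_0·(Z_L + jZ_0·tanβl)/(Z_0 + jZ_L·tanβl)
     = 50·(287 + j19.8)/(50 + j114)

Z_in ≈ 53.9 − j103 Ω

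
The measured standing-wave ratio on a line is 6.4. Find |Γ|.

|Γ| ≈ 0.73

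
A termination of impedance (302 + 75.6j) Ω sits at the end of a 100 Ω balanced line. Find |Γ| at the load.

|Γ| ≈ 0.527

Γ = (Z_L − Z_0)/(Z_L + Z_0) = (202 + j75.6)/(402 + j75.6)
|Γ| = 216/409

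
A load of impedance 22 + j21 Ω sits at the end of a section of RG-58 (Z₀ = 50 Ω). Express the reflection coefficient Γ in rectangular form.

Γ = (Z_L − Z_0)/(Z_L + Z_0) = (-28 + j21)/(72 + j21)

Γ ≈ -0.28 + j0.373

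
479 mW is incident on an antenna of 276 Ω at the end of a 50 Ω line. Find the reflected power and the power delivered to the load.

P_reflected ≈ 230 mW; P_delivered ≈ 249 mW

Γ = (276 − 50)/(276 + 50) = 0.693
|Γ|² = 0.481
P_refl = |Γ|²·P_inc = 230 mW, P_del = (1 − |Γ|²)·P_inc = 249 mW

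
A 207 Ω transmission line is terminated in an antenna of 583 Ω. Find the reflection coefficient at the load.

Γ = 0.476

Γ = (Z_L − Z_0)/(Z_L + Z_0) = (583 − 207)/(583 + 207) = 376/790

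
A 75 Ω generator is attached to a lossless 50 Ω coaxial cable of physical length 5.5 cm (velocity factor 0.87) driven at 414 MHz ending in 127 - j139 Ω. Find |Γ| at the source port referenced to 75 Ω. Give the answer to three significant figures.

λ = v/f = 0.87·c / 414 MHz = 0.63 m
βl = 2π·l/λ = 2π × 0.0872 = 31.4°
tan(βl) = 0.611
Z_in = Z_0·(Z_L + jZ_0·tanβl)/(Z_0 + jZ_L·tanβl) = 18 − j50.6 Ω
Γ_s = (Z_in − Z_s)/(Z_in + Z_s) = (-57 − j50.6)/(93 − j50.6), |Γ_s| = 0.72

|Γ| ≈ 0.72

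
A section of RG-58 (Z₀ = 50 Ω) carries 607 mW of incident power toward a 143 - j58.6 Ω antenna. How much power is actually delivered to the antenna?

P_delivered ≈ 427 mW

|Γ| = |(93 − j58.6)/(193 − j58.6)| = 0.545
|Γ|² = 0.297
P_refl = |Γ|²·P_inc = 180 mW, P_del = (1 − |Γ|²)·P_inc = 427 mW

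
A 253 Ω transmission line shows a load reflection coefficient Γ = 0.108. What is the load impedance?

Z_L = Z_0·(1 + Γ)/(1 − Γ) = 253·(1.11)/(0.892)

Z_L ≈ 314 Ω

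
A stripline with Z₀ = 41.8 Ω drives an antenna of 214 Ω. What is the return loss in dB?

RL ≈ 3.44 dB

Γ = (214 − 41.8)/(214 + 41.8) = 0.673
RL = −20·log₁₀|Γ| = −20·log₁₀(0.673)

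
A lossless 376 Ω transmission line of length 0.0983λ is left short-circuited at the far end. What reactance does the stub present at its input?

βl = 2π × 0.0983 = 35.4°
tan(βl) = 0.71
For a short-circuited stub, Z_in = jZ_0·tan(βl)

X_in ≈ 267 Ω (inductive)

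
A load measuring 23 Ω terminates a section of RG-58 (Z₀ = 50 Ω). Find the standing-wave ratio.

Γ = (23 − 50)/(23 + 50) = -0.37
VSWR = (1 + 0.37)/(1 − 0.37)

VSWR ≈ 2.17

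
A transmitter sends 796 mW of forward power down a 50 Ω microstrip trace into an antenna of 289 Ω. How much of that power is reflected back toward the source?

Γ = (289 − 50)/(289 + 50) = 0.705
|Γ|² = 0.497
P_refl = |Γ|²·P_inc = 396 mW, P_del = (1 − |Γ|²)·P_inc = 400 mW

P_reflected ≈ 396 mW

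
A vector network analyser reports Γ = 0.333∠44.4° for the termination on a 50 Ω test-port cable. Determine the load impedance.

Z_L = Z_0·(1 + Γ)/(1 − Γ) = 50·(1.24 + j0.233)/(0.762 − j0.233)

Z_L ≈ 70 + j36.7 Ω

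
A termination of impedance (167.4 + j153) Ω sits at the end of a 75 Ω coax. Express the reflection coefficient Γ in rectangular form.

Γ ≈ 0.557 + j0.279

Γ = (Z_L − Z_0)/(Z_L + Z_0) = (92.4 + j153)/(242.4 + j153)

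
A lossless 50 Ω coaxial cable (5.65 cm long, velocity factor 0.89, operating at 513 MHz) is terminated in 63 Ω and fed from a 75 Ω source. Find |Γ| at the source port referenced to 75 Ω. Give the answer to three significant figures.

λ = v/f = 0.89·c / 513 MHz = 0.52 m
βl = 2π·l/λ = 2π × 0.109 = 39.1°
tan(βl) = 0.812
Z_in = Z_0·(Z_L + jZ_0·tanβl)/(Z_0 + jZ_L·tanβl) = 51.1 − j11.7 Ω
Γ_s = (Z_in − Z_s)/(Z_in + Z_s) = (-23.9 − j11.7)/(126 − j11.7), |Γ_s| = 0.21

|Γ| ≈ 0.21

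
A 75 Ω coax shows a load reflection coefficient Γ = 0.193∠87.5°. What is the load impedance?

Z_L = Z_0·(1 + Γ)/(1 − Γ) = 75·(1.01 + j0.193)/(0.992 − j0.193)

Z_L ≈ 70.8 + j28.3 Ω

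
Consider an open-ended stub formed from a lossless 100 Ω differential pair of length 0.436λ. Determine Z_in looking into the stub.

βl = 2π × 0.436 = 157°
tan(βl) = -0.425
For an open-ended stub, Z_in = −jZ_0·cot(βl) = −jZ_0/tan(βl)

Z_in ≈ +j235 Ω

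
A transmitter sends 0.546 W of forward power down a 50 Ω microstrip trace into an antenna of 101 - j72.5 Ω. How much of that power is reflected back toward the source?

P_reflected ≈ 0.153 W

|Γ| = |(51 − j72.5)/(151 − j72.5)| = 0.529
|Γ|² = 0.28
P_refl = |Γ|²·P_inc = 0.153 W, P_del = (1 − |Γ|²)·P_inc = 0.393 W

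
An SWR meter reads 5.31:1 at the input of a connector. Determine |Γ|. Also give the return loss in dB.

|Γ| = (S − 1)/(S + 1) = (5.31 − 1)/(5.31 + 1) = 4.31/6.31
RL = −20·log₁₀|Γ| = −20·log₁₀(0.683)

|Γ| ≈ 0.683; return loss ≈ 3.31 dB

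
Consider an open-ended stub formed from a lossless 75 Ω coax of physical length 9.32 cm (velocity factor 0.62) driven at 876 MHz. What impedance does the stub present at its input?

λ = v/f = 0.62·c / 876 MHz = 0.212 m
βl = 2π·l/λ = 2π × 0.439 = 158°
tan(βl) = -0.404
For an open-ended stub, Z_in = −jZ_0·cot(βl) = −jZ_0/tan(βl)

Z_in ≈ +j186 Ω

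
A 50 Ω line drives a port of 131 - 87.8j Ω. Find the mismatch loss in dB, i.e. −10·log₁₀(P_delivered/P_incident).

Γ = (81 − j87.8)/(181 − j87.8), |Γ| = 0.594
|Γ|² = 0.353, so P_del/P_inc = 1 − |Γ|² = 0.647
ML = −10·log₁₀(1 − |Γ|²)

mismatch loss ≈ 1.89 dB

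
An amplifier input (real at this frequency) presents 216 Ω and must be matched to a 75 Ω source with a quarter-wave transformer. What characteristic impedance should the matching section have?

Z_qwt ≈ 127 Ω

Z_qwt = √(Z_0·R_L) = √(75 × 216) = √16200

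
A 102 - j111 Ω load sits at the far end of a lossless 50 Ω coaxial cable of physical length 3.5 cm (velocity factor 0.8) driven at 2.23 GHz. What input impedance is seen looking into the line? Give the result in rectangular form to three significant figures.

λ = v/f = 0.8·c / 2.23 GHz = 0.108 m
βl = 2π·l/λ = 2π × 0.325 = 117°
tan(βl) = tan(117°) = -1.96
Z_in = Z_0·(Z_L + jZ_0·tanβl)/(Z_0 + jZ_L·tanβl)
     = 50·(102 − j209)/(-167 − j200)

Z_in ≈ 18.2 + j40.8 Ω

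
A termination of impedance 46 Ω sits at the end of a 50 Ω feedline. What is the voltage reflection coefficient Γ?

Γ = (Z_L − Z_0)/(Z_L + Z_0) = (46 − 50)/(46 + 50) = -4/96

Γ = -0.0417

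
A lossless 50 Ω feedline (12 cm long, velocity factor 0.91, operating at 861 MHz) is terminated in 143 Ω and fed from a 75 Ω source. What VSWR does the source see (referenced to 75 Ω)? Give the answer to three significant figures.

VSWR ≈ 3.11

λ = v/f = 0.91·c / 861 MHz = 0.317 m
βl = 2π·l/λ = 2π × 0.378 = 136°
tan(βl) = -0.957
Z_in = Z_0·(Z_L + jZ_0·tanβl)/(Z_0 + jZ_L·tanβl) = 32.3 + j40.4 Ω
Γ_s = (Z_in − Z_s)/(Z_in + Z_s) = (-42.7 + j40.4)/(107 + j40.4), |Γ_s| = 0.513
VSWR = (1 + |Γ_s|)/(1 − |Γ_s|)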